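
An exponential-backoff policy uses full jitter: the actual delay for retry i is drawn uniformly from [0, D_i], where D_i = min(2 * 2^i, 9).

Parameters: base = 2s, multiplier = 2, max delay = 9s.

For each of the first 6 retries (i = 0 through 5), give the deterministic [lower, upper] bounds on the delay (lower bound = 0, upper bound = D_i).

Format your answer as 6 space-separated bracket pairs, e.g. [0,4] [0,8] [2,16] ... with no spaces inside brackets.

Answer: [0,2] [0,4] [0,8] [0,9] [0,9] [0,9]

Derivation:
Computing bounds per retry:
  i=0: D_i=min(2*2^0,9)=2, bounds=[0,2]
  i=1: D_i=min(2*2^1,9)=4, bounds=[0,4]
  i=2: D_i=min(2*2^2,9)=8, bounds=[0,8]
  i=3: D_i=min(2*2^3,9)=9, bounds=[0,9]
  i=4: D_i=min(2*2^4,9)=9, bounds=[0,9]
  i=5: D_i=min(2*2^5,9)=9, bounds=[0,9]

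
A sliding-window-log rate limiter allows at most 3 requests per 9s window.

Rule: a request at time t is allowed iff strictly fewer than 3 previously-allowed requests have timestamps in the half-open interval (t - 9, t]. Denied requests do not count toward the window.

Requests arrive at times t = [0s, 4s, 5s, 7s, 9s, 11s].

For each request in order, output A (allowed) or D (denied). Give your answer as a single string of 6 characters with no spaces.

Answer: AAADAD

Derivation:
Tracking allowed requests in the window:
  req#1 t=0s: ALLOW
  req#2 t=4s: ALLOW
  req#3 t=5s: ALLOW
  req#4 t=7s: DENY
  req#5 t=9s: ALLOW
  req#6 t=11s: DENY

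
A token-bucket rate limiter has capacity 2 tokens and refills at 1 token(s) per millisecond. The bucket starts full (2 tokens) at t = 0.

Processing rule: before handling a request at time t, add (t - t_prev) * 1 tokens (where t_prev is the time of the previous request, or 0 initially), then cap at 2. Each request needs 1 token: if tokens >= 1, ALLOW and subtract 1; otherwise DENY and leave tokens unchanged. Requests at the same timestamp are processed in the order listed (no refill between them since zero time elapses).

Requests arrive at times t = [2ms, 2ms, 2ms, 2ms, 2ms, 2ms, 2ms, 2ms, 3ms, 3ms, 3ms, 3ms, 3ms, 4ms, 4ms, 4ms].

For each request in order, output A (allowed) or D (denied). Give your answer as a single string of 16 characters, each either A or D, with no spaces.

Simulating step by step:
  req#1 t=2ms: ALLOW
  req#2 t=2ms: ALLOW
  req#3 t=2ms: DENY
  req#4 t=2ms: DENY
  req#5 t=2ms: DENY
  req#6 t=2ms: DENY
  req#7 t=2ms: DENY
  req#8 t=2ms: DENY
  req#9 t=3ms: ALLOW
  req#10 t=3ms: DENY
  req#11 t=3ms: DENY
  req#12 t=3ms: DENY
  req#13 t=3ms: DENY
  req#14 t=4ms: ALLOW
  req#15 t=4ms: DENY
  req#16 t=4ms: DENY

Answer: AADDDDDDADDDDADD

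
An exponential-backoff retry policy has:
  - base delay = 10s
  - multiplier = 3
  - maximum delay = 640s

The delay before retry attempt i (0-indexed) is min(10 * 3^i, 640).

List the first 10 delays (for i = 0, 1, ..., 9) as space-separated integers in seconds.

Answer: 10 30 90 270 640 640 640 640 640 640

Derivation:
Computing each delay:
  i=0: min(10*3^0, 640) = 10
  i=1: min(10*3^1, 640) = 30
  i=2: min(10*3^2, 640) = 90
  i=3: min(10*3^3, 640) = 270
  i=4: min(10*3^4, 640) = 640
  i=5: min(10*3^5, 640) = 640
  i=6: min(10*3^6, 640) = 640
  i=7: min(10*3^7, 640) = 640
  i=8: min(10*3^8, 640) = 640
  i=9: min(10*3^9, 640) = 640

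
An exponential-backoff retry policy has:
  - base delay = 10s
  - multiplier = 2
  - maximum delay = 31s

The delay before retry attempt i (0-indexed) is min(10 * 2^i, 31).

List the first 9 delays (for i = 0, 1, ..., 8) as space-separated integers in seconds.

Computing each delay:
  i=0: min(10*2^0, 31) = 10
  i=1: min(10*2^1, 31) = 20
  i=2: min(10*2^2, 31) = 31
  i=3: min(10*2^3, 31) = 31
  i=4: min(10*2^4, 31) = 31
  i=5: min(10*2^5, 31) = 31
  i=6: min(10*2^6, 31) = 31
  i=7: min(10*2^7, 31) = 31
  i=8: min(10*2^8, 31) = 31

Answer: 10 20 31 31 31 31 31 31 31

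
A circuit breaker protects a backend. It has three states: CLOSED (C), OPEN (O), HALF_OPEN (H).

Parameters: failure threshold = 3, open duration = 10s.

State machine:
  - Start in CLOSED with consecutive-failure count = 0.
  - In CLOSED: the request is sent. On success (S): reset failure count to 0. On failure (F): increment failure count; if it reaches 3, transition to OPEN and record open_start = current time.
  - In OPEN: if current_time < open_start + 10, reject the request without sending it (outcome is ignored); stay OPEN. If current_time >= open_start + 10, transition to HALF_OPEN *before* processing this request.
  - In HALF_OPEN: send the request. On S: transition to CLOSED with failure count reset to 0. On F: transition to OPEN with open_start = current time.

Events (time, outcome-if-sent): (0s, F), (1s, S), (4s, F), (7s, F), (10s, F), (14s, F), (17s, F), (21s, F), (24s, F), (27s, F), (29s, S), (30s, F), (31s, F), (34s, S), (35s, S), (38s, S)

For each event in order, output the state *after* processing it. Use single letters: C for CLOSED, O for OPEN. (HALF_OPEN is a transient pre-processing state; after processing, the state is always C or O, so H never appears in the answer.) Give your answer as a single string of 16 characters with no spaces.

Answer: CCCCOOOOOOOOOOOO

Derivation:
State after each event:
  event#1 t=0s outcome=F: state=CLOSED
  event#2 t=1s outcome=S: state=CLOSED
  event#3 t=4s outcome=F: state=CLOSED
  event#4 t=7s outcome=F: state=CLOSED
  event#5 t=10s outcome=F: state=OPEN
  event#6 t=14s outcome=F: state=OPEN
  event#7 t=17s outcome=F: state=OPEN
  event#8 t=21s outcome=F: state=OPEN
  event#9 t=24s outcome=F: state=OPEN
  event#10 t=27s outcome=F: state=OPEN
  event#11 t=29s outcome=S: state=OPEN
  event#12 t=30s outcome=F: state=OPEN
  event#13 t=31s outcome=F: state=OPEN
  event#14 t=34s outcome=S: state=OPEN
  event#15 t=35s outcome=S: state=OPEN
  event#16 t=38s outcome=S: state=OPEN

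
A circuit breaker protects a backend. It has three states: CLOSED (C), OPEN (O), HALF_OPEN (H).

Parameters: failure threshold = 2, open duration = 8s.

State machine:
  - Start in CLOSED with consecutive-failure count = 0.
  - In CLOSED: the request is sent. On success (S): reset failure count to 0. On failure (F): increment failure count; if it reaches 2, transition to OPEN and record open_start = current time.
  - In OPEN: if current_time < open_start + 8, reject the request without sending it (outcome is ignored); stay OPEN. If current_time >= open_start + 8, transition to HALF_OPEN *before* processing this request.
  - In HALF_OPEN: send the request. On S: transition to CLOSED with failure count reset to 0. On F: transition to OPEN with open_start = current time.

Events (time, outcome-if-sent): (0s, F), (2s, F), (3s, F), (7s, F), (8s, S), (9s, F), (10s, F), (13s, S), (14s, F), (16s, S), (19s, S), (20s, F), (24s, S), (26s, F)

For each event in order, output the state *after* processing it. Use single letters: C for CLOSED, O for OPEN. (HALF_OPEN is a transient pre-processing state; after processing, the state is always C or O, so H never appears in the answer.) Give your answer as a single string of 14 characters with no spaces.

State after each event:
  event#1 t=0s outcome=F: state=CLOSED
  event#2 t=2s outcome=F: state=OPEN
  event#3 t=3s outcome=F: state=OPEN
  event#4 t=7s outcome=F: state=OPEN
  event#5 t=8s outcome=S: state=OPEN
  event#6 t=9s outcome=F: state=OPEN
  event#7 t=10s outcome=F: state=OPEN
  event#8 t=13s outcome=S: state=OPEN
  event#9 t=14s outcome=F: state=OPEN
  event#10 t=16s outcome=S: state=OPEN
  event#11 t=19s outcome=S: state=CLOSED
  event#12 t=20s outcome=F: state=CLOSED
  event#13 t=24s outcome=S: state=CLOSED
  event#14 t=26s outcome=F: state=CLOSED

Answer: COOOOOOOOOCCCC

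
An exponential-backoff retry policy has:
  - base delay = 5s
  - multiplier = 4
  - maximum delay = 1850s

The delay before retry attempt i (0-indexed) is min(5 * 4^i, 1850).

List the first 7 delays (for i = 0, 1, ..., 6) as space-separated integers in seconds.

Computing each delay:
  i=0: min(5*4^0, 1850) = 5
  i=1: min(5*4^1, 1850) = 20
  i=2: min(5*4^2, 1850) = 80
  i=3: min(5*4^3, 1850) = 320
  i=4: min(5*4^4, 1850) = 1280
  i=5: min(5*4^5, 1850) = 1850
  i=6: min(5*4^6, 1850) = 1850

Answer: 5 20 80 320 1280 1850 1850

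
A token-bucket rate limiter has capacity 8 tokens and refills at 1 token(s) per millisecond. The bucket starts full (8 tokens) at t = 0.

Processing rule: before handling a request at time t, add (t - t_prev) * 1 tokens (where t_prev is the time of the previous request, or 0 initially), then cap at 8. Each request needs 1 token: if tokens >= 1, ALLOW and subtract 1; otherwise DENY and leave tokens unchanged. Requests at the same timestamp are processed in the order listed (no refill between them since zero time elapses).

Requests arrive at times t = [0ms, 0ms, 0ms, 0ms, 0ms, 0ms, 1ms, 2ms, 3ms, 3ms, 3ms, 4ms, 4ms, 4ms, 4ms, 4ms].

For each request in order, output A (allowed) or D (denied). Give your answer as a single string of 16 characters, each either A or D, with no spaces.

Answer: AAAAAAAAAAAADDDD

Derivation:
Simulating step by step:
  req#1 t=0ms: ALLOW
  req#2 t=0ms: ALLOW
  req#3 t=0ms: ALLOW
  req#4 t=0ms: ALLOW
  req#5 t=0ms: ALLOW
  req#6 t=0ms: ALLOW
  req#7 t=1ms: ALLOW
  req#8 t=2ms: ALLOW
  req#9 t=3ms: ALLOW
  req#10 t=3ms: ALLOW
  req#11 t=3ms: ALLOW
  req#12 t=4ms: ALLOW
  req#13 t=4ms: DENY
  req#14 t=4ms: DENY
  req#15 t=4ms: DENY
  req#16 t=4ms: DENY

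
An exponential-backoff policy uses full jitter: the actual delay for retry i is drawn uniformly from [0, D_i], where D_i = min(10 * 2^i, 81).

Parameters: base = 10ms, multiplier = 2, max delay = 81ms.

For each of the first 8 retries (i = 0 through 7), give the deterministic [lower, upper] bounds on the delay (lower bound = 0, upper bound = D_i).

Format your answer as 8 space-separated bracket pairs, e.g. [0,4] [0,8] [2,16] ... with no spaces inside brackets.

Computing bounds per retry:
  i=0: D_i=min(10*2^0,81)=10, bounds=[0,10]
  i=1: D_i=min(10*2^1,81)=20, bounds=[0,20]
  i=2: D_i=min(10*2^2,81)=40, bounds=[0,40]
  i=3: D_i=min(10*2^3,81)=80, bounds=[0,80]
  i=4: D_i=min(10*2^4,81)=81, bounds=[0,81]
  i=5: D_i=min(10*2^5,81)=81, bounds=[0,81]
  i=6: D_i=min(10*2^6,81)=81, bounds=[0,81]
  i=7: D_i=min(10*2^7,81)=81, bounds=[0,81]

Answer: [0,10] [0,20] [0,40] [0,80] [0,81] [0,81] [0,81] [0,81]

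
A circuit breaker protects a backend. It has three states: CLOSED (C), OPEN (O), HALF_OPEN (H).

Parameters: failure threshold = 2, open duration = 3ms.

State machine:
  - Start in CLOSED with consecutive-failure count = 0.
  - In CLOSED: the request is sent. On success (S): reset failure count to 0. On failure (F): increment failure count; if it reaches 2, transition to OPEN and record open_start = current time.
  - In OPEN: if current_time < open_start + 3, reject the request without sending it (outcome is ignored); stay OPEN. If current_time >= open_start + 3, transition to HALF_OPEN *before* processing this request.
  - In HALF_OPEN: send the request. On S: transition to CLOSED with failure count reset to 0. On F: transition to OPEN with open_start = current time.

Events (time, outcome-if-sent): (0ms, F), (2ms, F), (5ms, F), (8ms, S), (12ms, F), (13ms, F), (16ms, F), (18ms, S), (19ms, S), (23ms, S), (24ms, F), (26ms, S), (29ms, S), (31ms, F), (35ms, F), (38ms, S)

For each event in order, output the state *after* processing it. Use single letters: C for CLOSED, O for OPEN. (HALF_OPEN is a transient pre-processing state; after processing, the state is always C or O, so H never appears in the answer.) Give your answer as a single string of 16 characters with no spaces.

State after each event:
  event#1 t=0ms outcome=F: state=CLOSED
  event#2 t=2ms outcome=F: state=OPEN
  event#3 t=5ms outcome=F: state=OPEN
  event#4 t=8ms outcome=S: state=CLOSED
  event#5 t=12ms outcome=F: state=CLOSED
  event#6 t=13ms outcome=F: state=OPEN
  event#7 t=16ms outcome=F: state=OPEN
  event#8 t=18ms outcome=S: state=OPEN
  event#9 t=19ms outcome=S: state=CLOSED
  event#10 t=23ms outcome=S: state=CLOSED
  event#11 t=24ms outcome=F: state=CLOSED
  event#12 t=26ms outcome=S: state=CLOSED
  event#13 t=29ms outcome=S: state=CLOSED
  event#14 t=31ms outcome=F: state=CLOSED
  event#15 t=35ms outcome=F: state=OPEN
  event#16 t=38ms outcome=S: state=CLOSED

Answer: COOCCOOOCCCCCCOC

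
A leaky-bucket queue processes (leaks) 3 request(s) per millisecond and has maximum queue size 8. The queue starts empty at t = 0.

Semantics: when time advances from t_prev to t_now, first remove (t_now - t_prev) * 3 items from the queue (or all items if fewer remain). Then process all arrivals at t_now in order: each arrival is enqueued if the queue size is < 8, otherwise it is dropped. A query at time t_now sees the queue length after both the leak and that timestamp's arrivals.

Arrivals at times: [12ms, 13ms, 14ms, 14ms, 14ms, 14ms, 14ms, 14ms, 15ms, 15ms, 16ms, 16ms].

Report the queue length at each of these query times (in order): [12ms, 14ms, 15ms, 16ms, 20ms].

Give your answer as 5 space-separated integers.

Answer: 1 6 5 4 0

Derivation:
Queue lengths at query times:
  query t=12ms: backlog = 1
  query t=14ms: backlog = 6
  query t=15ms: backlog = 5
  query t=16ms: backlog = 4
  query t=20ms: backlog = 0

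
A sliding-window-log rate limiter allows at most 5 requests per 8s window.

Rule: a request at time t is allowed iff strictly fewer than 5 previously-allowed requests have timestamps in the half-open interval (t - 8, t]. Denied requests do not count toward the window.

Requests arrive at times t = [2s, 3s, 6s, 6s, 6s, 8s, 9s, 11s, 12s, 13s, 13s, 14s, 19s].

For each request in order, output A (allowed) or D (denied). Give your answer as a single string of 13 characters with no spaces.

Tracking allowed requests in the window:
  req#1 t=2s: ALLOW
  req#2 t=3s: ALLOW
  req#3 t=6s: ALLOW
  req#4 t=6s: ALLOW
  req#5 t=6s: ALLOW
  req#6 t=8s: DENY
  req#7 t=9s: DENY
  req#8 t=11s: ALLOW
  req#9 t=12s: ALLOW
  req#10 t=13s: DENY
  req#11 t=13s: DENY
  req#12 t=14s: ALLOW
  req#13 t=19s: ALLOW

Answer: AAAAADDAADDAA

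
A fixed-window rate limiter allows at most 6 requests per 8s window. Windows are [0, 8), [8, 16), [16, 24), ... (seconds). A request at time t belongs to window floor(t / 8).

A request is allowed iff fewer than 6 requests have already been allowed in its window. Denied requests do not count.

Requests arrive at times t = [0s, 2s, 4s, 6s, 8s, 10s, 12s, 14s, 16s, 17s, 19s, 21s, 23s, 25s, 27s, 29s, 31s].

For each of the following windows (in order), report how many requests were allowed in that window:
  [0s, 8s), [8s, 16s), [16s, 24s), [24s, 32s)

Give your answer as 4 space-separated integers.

Processing requests:
  req#1 t=0s (window 0): ALLOW
  req#2 t=2s (window 0): ALLOW
  req#3 t=4s (window 0): ALLOW
  req#4 t=6s (window 0): ALLOW
  req#5 t=8s (window 1): ALLOW
  req#6 t=10s (window 1): ALLOW
  req#7 t=12s (window 1): ALLOW
  req#8 t=14s (window 1): ALLOW
  req#9 t=16s (window 2): ALLOW
  req#10 t=17s (window 2): ALLOW
  req#11 t=19s (window 2): ALLOW
  req#12 t=21s (window 2): ALLOW
  req#13 t=23s (window 2): ALLOW
  req#14 t=25s (window 3): ALLOW
  req#15 t=27s (window 3): ALLOW
  req#16 t=29s (window 3): ALLOW
  req#17 t=31s (window 3): ALLOW

Allowed counts by window: 4 4 5 4

Answer: 4 4 5 4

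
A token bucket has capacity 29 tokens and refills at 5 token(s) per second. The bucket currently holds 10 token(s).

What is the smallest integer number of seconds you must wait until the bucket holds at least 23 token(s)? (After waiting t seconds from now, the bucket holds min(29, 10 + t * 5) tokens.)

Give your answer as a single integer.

Need 10 + t * 5 >= 23, so t >= 13/5.
Smallest integer t = ceil(13/5) = 3.

Answer: 3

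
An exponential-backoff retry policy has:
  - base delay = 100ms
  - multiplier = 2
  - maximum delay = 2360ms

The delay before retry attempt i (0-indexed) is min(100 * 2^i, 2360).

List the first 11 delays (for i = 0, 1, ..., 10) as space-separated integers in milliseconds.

Answer: 100 200 400 800 1600 2360 2360 2360 2360 2360 2360

Derivation:
Computing each delay:
  i=0: min(100*2^0, 2360) = 100
  i=1: min(100*2^1, 2360) = 200
  i=2: min(100*2^2, 2360) = 400
  i=3: min(100*2^3, 2360) = 800
  i=4: min(100*2^4, 2360) = 1600
  i=5: min(100*2^5, 2360) = 2360
  i=6: min(100*2^6, 2360) = 2360
  i=7: min(100*2^7, 2360) = 2360
  i=8: min(100*2^8, 2360) = 2360
  i=9: min(100*2^9, 2360) = 2360
  i=10: min(100*2^10, 2360) = 2360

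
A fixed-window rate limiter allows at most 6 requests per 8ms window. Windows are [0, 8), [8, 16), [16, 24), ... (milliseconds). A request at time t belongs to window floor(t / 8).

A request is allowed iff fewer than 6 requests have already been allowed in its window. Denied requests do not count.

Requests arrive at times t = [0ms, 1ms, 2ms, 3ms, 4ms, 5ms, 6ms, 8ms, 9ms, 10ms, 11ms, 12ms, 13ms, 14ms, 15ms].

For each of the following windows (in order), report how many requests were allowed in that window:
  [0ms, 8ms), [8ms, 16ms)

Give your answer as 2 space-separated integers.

Processing requests:
  req#1 t=0ms (window 0): ALLOW
  req#2 t=1ms (window 0): ALLOW
  req#3 t=2ms (window 0): ALLOW
  req#4 t=3ms (window 0): ALLOW
  req#5 t=4ms (window 0): ALLOW
  req#6 t=5ms (window 0): ALLOW
  req#7 t=6ms (window 0): DENY
  req#8 t=8ms (window 1): ALLOW
  req#9 t=9ms (window 1): ALLOW
  req#10 t=10ms (window 1): ALLOW
  req#11 t=11ms (window 1): ALLOW
  req#12 t=12ms (window 1): ALLOW
  req#13 t=13ms (window 1): ALLOW
  req#14 t=14ms (window 1): DENY
  req#15 t=15ms (window 1): DENY

Allowed counts by window: 6 6

Answer: 6 6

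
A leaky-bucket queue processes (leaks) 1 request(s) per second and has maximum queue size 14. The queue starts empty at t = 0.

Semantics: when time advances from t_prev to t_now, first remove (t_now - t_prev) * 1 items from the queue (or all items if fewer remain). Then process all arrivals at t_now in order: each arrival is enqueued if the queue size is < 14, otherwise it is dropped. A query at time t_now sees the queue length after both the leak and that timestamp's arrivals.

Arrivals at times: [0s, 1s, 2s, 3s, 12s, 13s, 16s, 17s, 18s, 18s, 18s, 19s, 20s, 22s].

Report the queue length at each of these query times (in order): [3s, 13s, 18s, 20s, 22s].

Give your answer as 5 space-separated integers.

Queue lengths at query times:
  query t=3s: backlog = 1
  query t=13s: backlog = 1
  query t=18s: backlog = 3
  query t=20s: backlog = 3
  query t=22s: backlog = 2

Answer: 1 1 3 3 2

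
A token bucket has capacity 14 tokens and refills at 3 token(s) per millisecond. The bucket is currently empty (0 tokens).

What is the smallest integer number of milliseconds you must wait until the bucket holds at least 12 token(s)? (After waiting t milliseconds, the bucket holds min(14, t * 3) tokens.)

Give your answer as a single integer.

Need t * 3 >= 12, so t >= 12/3.
Smallest integer t = ceil(12/3) = 4.

Answer: 4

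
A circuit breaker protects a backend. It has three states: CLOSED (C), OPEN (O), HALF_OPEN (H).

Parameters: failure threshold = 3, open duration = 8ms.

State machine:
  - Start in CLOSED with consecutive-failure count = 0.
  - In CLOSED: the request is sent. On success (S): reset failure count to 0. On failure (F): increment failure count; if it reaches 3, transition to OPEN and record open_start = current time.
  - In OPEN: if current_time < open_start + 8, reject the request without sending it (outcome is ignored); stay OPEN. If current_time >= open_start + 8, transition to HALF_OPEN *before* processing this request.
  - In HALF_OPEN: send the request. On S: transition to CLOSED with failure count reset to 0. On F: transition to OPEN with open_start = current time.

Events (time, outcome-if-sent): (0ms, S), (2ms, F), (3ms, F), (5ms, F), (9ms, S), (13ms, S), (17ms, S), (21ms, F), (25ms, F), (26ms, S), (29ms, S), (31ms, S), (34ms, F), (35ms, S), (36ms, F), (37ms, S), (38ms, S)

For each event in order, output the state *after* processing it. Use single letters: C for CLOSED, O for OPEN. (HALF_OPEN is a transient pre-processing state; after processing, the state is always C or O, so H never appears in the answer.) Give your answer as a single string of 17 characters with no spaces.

State after each event:
  event#1 t=0ms outcome=S: state=CLOSED
  event#2 t=2ms outcome=F: state=CLOSED
  event#3 t=3ms outcome=F: state=CLOSED
  event#4 t=5ms outcome=F: state=OPEN
  event#5 t=9ms outcome=S: state=OPEN
  event#6 t=13ms outcome=S: state=CLOSED
  event#7 t=17ms outcome=S: state=CLOSED
  event#8 t=21ms outcome=F: state=CLOSED
  event#9 t=25ms outcome=F: state=CLOSED
  event#10 t=26ms outcome=S: state=CLOSED
  event#11 t=29ms outcome=S: state=CLOSED
  event#12 t=31ms outcome=S: state=CLOSED
  event#13 t=34ms outcome=F: state=CLOSED
  event#14 t=35ms outcome=S: state=CLOSED
  event#15 t=36ms outcome=F: state=CLOSED
  event#16 t=37ms outcome=S: state=CLOSED
  event#17 t=38ms outcome=S: state=CLOSED

Answer: CCCOOCCCCCCCCCCCC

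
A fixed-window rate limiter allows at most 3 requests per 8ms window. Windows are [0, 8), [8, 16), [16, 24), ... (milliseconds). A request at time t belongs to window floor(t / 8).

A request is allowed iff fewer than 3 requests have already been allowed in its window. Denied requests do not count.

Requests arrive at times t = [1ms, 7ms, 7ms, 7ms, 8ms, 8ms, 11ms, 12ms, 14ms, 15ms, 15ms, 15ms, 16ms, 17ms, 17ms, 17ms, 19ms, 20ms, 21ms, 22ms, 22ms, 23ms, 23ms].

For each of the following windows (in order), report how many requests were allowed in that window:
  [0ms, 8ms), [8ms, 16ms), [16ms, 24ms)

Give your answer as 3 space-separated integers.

Answer: 3 3 3

Derivation:
Processing requests:
  req#1 t=1ms (window 0): ALLOW
  req#2 t=7ms (window 0): ALLOW
  req#3 t=7ms (window 0): ALLOW
  req#4 t=7ms (window 0): DENY
  req#5 t=8ms (window 1): ALLOW
  req#6 t=8ms (window 1): ALLOW
  req#7 t=11ms (window 1): ALLOW
  req#8 t=12ms (window 1): DENY
  req#9 t=14ms (window 1): DENY
  req#10 t=15ms (window 1): DENY
  req#11 t=15ms (window 1): DENY
  req#12 t=15ms (window 1): DENY
  req#13 t=16ms (window 2): ALLOW
  req#14 t=17ms (window 2): ALLOW
  req#15 t=17ms (window 2): ALLOW
  req#16 t=17ms (window 2): DENY
  req#17 t=19ms (window 2): DENY
  req#18 t=20ms (window 2): DENY
  req#19 t=21ms (window 2): DENY
  req#20 t=22ms (window 2): DENY
  req#21 t=22ms (window 2): DENY
  req#22 t=23ms (window 2): DENY
  req#23 t=23ms (window 2): DENY

Allowed counts by window: 3 3 3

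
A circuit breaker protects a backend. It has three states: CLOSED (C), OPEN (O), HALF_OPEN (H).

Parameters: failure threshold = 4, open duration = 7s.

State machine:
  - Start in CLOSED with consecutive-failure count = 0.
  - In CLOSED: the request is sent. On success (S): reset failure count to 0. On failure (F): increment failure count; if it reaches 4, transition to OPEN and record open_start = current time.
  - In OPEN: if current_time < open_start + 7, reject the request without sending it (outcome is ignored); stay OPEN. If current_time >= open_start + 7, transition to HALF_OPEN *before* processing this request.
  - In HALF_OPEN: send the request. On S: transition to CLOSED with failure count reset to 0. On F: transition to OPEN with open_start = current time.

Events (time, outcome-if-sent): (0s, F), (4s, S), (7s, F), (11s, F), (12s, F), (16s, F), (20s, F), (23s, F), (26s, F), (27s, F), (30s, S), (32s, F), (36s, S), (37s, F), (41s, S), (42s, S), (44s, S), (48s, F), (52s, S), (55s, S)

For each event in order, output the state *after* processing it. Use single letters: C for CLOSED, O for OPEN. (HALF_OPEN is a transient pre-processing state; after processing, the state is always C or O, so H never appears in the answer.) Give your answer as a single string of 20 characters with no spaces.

State after each event:
  event#1 t=0s outcome=F: state=CLOSED
  event#2 t=4s outcome=S: state=CLOSED
  event#3 t=7s outcome=F: state=CLOSED
  event#4 t=11s outcome=F: state=CLOSED
  event#5 t=12s outcome=F: state=CLOSED
  event#6 t=16s outcome=F: state=OPEN
  event#7 t=20s outcome=F: state=OPEN
  event#8 t=23s outcome=F: state=OPEN
  event#9 t=26s outcome=F: state=OPEN
  event#10 t=27s outcome=F: state=OPEN
  event#11 t=30s outcome=S: state=CLOSED
  event#12 t=32s outcome=F: state=CLOSED
  event#13 t=36s outcome=S: state=CLOSED
  event#14 t=37s outcome=F: state=CLOSED
  event#15 t=41s outcome=S: state=CLOSED
  event#16 t=42s outcome=S: state=CLOSED
  event#17 t=44s outcome=S: state=CLOSED
  event#18 t=48s outcome=F: state=CLOSED
  event#19 t=52s outcome=S: state=CLOSED
  event#20 t=55s outcome=S: state=CLOSED

Answer: CCCCCOOOOOCCCCCCCCCC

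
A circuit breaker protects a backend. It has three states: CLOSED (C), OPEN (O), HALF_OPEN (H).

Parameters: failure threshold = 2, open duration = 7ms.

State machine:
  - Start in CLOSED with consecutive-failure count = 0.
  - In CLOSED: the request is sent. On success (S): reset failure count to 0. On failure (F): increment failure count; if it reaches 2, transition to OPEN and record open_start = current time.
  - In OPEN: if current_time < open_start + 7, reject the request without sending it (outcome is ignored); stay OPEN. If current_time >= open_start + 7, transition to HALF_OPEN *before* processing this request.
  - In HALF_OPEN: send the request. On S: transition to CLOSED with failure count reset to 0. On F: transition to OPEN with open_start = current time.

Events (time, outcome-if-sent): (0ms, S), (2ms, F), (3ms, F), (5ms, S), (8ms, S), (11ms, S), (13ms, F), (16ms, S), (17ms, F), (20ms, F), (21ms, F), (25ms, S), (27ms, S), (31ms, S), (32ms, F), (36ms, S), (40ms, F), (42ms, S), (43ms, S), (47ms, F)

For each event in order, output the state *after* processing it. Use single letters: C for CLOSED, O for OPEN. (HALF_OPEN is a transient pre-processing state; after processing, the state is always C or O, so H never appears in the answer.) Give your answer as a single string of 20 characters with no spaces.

State after each event:
  event#1 t=0ms outcome=S: state=CLOSED
  event#2 t=2ms outcome=F: state=CLOSED
  event#3 t=3ms outcome=F: state=OPEN
  event#4 t=5ms outcome=S: state=OPEN
  event#5 t=8ms outcome=S: state=OPEN
  event#6 t=11ms outcome=S: state=CLOSED
  event#7 t=13ms outcome=F: state=CLOSED
  event#8 t=16ms outcome=S: state=CLOSED
  event#9 t=17ms outcome=F: state=CLOSED
  event#10 t=20ms outcome=F: state=OPEN
  event#11 t=21ms outcome=F: state=OPEN
  event#12 t=25ms outcome=S: state=OPEN
  event#13 t=27ms outcome=S: state=CLOSED
  event#14 t=31ms outcome=S: state=CLOSED
  event#15 t=32ms outcome=F: state=CLOSED
  event#16 t=36ms outcome=S: state=CLOSED
  event#17 t=40ms outcome=F: state=CLOSED
  event#18 t=42ms outcome=S: state=CLOSED
  event#19 t=43ms outcome=S: state=CLOSED
  event#20 t=47ms outcome=F: state=CLOSED

Answer: CCOOOCCCCOOOCCCCCCCC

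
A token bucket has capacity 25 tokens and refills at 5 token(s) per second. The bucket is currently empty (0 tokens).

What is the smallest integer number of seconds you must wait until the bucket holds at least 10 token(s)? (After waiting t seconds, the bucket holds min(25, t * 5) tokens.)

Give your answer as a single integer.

Answer: 2

Derivation:
Need t * 5 >= 10, so t >= 10/5.
Smallest integer t = ceil(10/5) = 2.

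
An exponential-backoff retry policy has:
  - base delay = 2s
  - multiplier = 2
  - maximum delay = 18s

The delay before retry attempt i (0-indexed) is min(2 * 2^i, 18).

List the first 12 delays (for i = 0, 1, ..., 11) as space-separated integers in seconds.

Computing each delay:
  i=0: min(2*2^0, 18) = 2
  i=1: min(2*2^1, 18) = 4
  i=2: min(2*2^2, 18) = 8
  i=3: min(2*2^3, 18) = 16
  i=4: min(2*2^4, 18) = 18
  i=5: min(2*2^5, 18) = 18
  i=6: min(2*2^6, 18) = 18
  i=7: min(2*2^7, 18) = 18
  i=8: min(2*2^8, 18) = 18
  i=9: min(2*2^9, 18) = 18
  i=10: min(2*2^10, 18) = 18
  i=11: min(2*2^11, 18) = 18

Answer: 2 4 8 16 18 18 18 18 18 18 18 18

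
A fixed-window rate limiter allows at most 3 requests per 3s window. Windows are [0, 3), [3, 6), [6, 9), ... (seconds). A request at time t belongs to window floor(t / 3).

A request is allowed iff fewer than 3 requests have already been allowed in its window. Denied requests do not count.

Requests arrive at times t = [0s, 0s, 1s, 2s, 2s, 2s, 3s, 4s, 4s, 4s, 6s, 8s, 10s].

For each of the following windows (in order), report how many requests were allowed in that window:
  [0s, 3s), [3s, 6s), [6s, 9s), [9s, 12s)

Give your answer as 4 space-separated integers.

Answer: 3 3 2 1

Derivation:
Processing requests:
  req#1 t=0s (window 0): ALLOW
  req#2 t=0s (window 0): ALLOW
  req#3 t=1s (window 0): ALLOW
  req#4 t=2s (window 0): DENY
  req#5 t=2s (window 0): DENY
  req#6 t=2s (window 0): DENY
  req#7 t=3s (window 1): ALLOW
  req#8 t=4s (window 1): ALLOW
  req#9 t=4s (window 1): ALLOW
  req#10 t=4s (window 1): DENY
  req#11 t=6s (window 2): ALLOW
  req#12 t=8s (window 2): ALLOW
  req#13 t=10s (window 3): ALLOW

Allowed counts by window: 3 3 2 1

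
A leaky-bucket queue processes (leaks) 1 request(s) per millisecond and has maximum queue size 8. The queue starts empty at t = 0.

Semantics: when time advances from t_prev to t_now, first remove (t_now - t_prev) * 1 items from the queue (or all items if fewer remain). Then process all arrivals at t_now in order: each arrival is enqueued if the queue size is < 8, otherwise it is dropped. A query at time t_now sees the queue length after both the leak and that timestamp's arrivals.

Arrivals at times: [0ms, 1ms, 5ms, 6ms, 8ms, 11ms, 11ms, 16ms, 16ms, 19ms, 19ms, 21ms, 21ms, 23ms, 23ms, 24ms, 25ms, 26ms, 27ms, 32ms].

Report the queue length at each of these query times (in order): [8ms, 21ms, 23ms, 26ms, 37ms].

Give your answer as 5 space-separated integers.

Queue lengths at query times:
  query t=8ms: backlog = 1
  query t=21ms: backlog = 2
  query t=23ms: backlog = 2
  query t=26ms: backlog = 2
  query t=37ms: backlog = 0

Answer: 1 2 2 2 0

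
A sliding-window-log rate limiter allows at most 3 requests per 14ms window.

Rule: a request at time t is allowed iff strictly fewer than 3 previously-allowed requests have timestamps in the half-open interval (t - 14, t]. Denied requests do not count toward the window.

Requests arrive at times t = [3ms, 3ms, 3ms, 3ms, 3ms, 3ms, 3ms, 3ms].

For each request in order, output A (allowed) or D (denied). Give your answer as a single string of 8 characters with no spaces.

Answer: AAADDDDD

Derivation:
Tracking allowed requests in the window:
  req#1 t=3ms: ALLOW
  req#2 t=3ms: ALLOW
  req#3 t=3ms: ALLOW
  req#4 t=3ms: DENY
  req#5 t=3ms: DENY
  req#6 t=3ms: DENY
  req#7 t=3ms: DENY
  req#8 t=3ms: DENY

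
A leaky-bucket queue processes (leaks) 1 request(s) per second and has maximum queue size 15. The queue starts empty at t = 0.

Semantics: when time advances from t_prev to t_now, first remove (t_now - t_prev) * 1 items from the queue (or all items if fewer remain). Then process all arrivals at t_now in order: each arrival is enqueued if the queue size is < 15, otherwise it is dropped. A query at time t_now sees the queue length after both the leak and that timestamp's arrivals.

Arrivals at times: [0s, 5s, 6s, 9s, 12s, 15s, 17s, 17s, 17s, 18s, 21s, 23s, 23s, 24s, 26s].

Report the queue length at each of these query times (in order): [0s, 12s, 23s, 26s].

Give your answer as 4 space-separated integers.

Queue lengths at query times:
  query t=0s: backlog = 1
  query t=12s: backlog = 1
  query t=23s: backlog = 2
  query t=26s: backlog = 1

Answer: 1 1 2 1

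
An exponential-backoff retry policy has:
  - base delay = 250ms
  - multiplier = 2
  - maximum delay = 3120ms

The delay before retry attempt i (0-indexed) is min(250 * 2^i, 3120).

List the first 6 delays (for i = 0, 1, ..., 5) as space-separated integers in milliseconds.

Computing each delay:
  i=0: min(250*2^0, 3120) = 250
  i=1: min(250*2^1, 3120) = 500
  i=2: min(250*2^2, 3120) = 1000
  i=3: min(250*2^3, 3120) = 2000
  i=4: min(250*2^4, 3120) = 3120
  i=5: min(250*2^5, 3120) = 3120

Answer: 250 500 1000 2000 3120 3120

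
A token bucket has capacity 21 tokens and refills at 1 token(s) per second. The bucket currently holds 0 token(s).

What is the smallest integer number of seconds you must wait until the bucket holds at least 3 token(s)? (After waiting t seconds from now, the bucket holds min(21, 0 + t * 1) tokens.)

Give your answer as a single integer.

Answer: 3

Derivation:
Need 0 + t * 1 >= 3, so t >= 3/1.
Smallest integer t = ceil(3/1) = 3.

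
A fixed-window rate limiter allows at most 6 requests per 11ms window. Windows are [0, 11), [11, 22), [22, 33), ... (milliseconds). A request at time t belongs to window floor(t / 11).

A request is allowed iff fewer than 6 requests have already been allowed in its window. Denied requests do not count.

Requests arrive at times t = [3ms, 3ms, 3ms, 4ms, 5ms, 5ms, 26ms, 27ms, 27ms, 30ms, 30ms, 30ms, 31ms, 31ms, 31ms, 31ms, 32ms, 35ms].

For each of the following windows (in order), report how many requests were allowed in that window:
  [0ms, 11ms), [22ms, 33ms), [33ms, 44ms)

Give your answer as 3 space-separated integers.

Processing requests:
  req#1 t=3ms (window 0): ALLOW
  req#2 t=3ms (window 0): ALLOW
  req#3 t=3ms (window 0): ALLOW
  req#4 t=4ms (window 0): ALLOW
  req#5 t=5ms (window 0): ALLOW
  req#6 t=5ms (window 0): ALLOW
  req#7 t=26ms (window 2): ALLOW
  req#8 t=27ms (window 2): ALLOW
  req#9 t=27ms (window 2): ALLOW
  req#10 t=30ms (window 2): ALLOW
  req#11 t=30ms (window 2): ALLOW
  req#12 t=30ms (window 2): ALLOW
  req#13 t=31ms (window 2): DENY
  req#14 t=31ms (window 2): DENY
  req#15 t=31ms (window 2): DENY
  req#16 t=31ms (window 2): DENY
  req#17 t=32ms (window 2): DENY
  req#18 t=35ms (window 3): ALLOW

Allowed counts by window: 6 6 1

Answer: 6 6 1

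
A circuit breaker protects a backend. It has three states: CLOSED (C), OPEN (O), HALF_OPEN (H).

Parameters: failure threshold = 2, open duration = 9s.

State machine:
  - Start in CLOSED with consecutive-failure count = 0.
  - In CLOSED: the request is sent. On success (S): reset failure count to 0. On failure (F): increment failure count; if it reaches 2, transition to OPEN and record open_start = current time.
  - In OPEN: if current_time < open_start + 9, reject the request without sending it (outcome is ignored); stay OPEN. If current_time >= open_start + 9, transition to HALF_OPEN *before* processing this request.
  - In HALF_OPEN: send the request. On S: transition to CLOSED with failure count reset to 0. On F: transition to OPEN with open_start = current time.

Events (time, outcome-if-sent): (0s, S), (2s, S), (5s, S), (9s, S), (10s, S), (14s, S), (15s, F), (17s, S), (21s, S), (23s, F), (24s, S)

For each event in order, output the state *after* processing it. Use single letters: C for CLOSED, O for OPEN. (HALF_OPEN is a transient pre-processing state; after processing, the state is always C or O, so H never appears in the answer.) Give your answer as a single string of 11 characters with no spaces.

Answer: CCCCCCCCCCC

Derivation:
State after each event:
  event#1 t=0s outcome=S: state=CLOSED
  event#2 t=2s outcome=S: state=CLOSED
  event#3 t=5s outcome=S: state=CLOSED
  event#4 t=9s outcome=S: state=CLOSED
  event#5 t=10s outcome=S: state=CLOSED
  event#6 t=14s outcome=S: state=CLOSED
  event#7 t=15s outcome=F: state=CLOSED
  event#8 t=17s outcome=S: state=CLOSED
  event#9 t=21s outcome=S: state=CLOSED
  event#10 t=23s outcome=F: state=CLOSED
  event#11 t=24s outcome=S: state=CLOSED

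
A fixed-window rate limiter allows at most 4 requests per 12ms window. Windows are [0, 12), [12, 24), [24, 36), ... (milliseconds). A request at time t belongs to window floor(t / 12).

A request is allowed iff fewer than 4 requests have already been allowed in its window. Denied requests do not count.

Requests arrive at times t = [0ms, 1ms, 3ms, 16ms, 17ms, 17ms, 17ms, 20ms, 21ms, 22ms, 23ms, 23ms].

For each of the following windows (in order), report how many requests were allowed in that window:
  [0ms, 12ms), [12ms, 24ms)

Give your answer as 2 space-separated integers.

Answer: 3 4

Derivation:
Processing requests:
  req#1 t=0ms (window 0): ALLOW
  req#2 t=1ms (window 0): ALLOW
  req#3 t=3ms (window 0): ALLOW
  req#4 t=16ms (window 1): ALLOW
  req#5 t=17ms (window 1): ALLOW
  req#6 t=17ms (window 1): ALLOW
  req#7 t=17ms (window 1): ALLOW
  req#8 t=20ms (window 1): DENY
  req#9 t=21ms (window 1): DENY
  req#10 t=22ms (window 1): DENY
  req#11 t=23ms (window 1): DENY
  req#12 t=23ms (window 1): DENY

Allowed counts by window: 3 4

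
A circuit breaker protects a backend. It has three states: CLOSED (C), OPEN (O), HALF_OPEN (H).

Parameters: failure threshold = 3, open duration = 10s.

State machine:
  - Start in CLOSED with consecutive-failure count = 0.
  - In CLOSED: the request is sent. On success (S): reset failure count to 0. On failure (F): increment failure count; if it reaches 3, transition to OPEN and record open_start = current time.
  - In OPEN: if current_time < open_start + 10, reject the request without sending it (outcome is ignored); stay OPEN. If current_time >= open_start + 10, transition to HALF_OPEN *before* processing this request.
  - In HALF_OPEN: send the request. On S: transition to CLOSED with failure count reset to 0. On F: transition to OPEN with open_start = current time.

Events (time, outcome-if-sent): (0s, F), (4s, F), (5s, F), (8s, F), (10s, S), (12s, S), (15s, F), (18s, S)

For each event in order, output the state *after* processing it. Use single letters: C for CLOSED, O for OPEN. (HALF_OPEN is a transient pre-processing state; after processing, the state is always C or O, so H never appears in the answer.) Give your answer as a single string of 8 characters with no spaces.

State after each event:
  event#1 t=0s outcome=F: state=CLOSED
  event#2 t=4s outcome=F: state=CLOSED
  event#3 t=5s outcome=F: state=OPEN
  event#4 t=8s outcome=F: state=OPEN
  event#5 t=10s outcome=S: state=OPEN
  event#6 t=12s outcome=S: state=OPEN
  event#7 t=15s outcome=F: state=OPEN
  event#8 t=18s outcome=S: state=OPEN

Answer: CCOOOOOO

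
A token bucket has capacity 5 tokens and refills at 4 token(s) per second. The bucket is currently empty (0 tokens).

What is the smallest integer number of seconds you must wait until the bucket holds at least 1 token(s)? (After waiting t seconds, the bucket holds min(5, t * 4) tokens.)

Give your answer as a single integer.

Need t * 4 >= 1, so t >= 1/4.
Smallest integer t = ceil(1/4) = 1.

Answer: 1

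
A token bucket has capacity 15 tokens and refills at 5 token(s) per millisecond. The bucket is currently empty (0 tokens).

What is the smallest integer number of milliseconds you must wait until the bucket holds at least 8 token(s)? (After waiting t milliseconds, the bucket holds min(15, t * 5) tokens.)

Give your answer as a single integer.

Answer: 2

Derivation:
Need t * 5 >= 8, so t >= 8/5.
Smallest integer t = ceil(8/5) = 2.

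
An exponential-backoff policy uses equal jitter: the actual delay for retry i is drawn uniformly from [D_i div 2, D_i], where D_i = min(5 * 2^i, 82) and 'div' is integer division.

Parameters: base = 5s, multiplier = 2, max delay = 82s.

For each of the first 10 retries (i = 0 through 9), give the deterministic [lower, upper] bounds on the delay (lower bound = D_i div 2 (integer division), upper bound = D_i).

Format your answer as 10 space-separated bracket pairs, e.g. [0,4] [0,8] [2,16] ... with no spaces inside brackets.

Computing bounds per retry:
  i=0: D_i=min(5*2^0,82)=5, bounds=[2,5]
  i=1: D_i=min(5*2^1,82)=10, bounds=[5,10]
  i=2: D_i=min(5*2^2,82)=20, bounds=[10,20]
  i=3: D_i=min(5*2^3,82)=40, bounds=[20,40]
  i=4: D_i=min(5*2^4,82)=80, bounds=[40,80]
  i=5: D_i=min(5*2^5,82)=82, bounds=[41,82]
  i=6: D_i=min(5*2^6,82)=82, bounds=[41,82]
  i=7: D_i=min(5*2^7,82)=82, bounds=[41,82]
  i=8: D_i=min(5*2^8,82)=82, bounds=[41,82]
  i=9: D_i=min(5*2^9,82)=82, bounds=[41,82]

Answer: [2,5] [5,10] [10,20] [20,40] [40,80] [41,82] [41,82] [41,82] [41,82] [41,82]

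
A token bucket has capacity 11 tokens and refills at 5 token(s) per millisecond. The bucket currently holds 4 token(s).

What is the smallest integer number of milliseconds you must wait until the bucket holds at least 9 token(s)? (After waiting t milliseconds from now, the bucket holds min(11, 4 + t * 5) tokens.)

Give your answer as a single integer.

Need 4 + t * 5 >= 9, so t >= 5/5.
Smallest integer t = ceil(5/5) = 1.

Answer: 1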